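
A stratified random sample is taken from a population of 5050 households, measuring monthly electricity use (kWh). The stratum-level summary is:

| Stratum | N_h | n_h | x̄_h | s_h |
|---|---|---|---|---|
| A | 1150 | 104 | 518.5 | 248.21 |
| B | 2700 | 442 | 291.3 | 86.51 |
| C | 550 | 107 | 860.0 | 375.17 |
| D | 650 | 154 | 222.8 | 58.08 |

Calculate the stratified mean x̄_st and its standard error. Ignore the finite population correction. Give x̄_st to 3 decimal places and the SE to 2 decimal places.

x̄_st = Σ W_h x̄_h = (1150·518.5 + 2700·291.3 + 550·860.0 + 650·222.8)/5050 = 396.15941
V̂(x̄_st) = Σ W_h² s_h²/n_h, with W_h = N_h/N and N = 5050:
  stratum A: (1150/5050)²·248.21²/104 = 30.7198
  stratum B: (2700/5050)²·86.51²/442 = 4.84011
  stratum C: (550/5050)²·375.17²/107 = 15.6032
  stratum D: (650/5050)²·58.08²/154 = 0.362891
V̂(x̄_st) = 51.526
SE(x̄_st) = √51.526 = 7.17816

x̄_st ≈ 396.159, SE ≈ 7.18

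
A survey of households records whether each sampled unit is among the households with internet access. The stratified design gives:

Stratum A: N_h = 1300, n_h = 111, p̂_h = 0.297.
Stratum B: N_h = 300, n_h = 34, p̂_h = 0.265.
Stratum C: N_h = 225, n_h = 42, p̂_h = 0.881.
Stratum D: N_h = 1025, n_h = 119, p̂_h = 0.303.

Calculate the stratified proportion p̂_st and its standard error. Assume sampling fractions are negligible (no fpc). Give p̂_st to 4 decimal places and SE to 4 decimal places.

p̂_st ≈ 0.3419, SE ≈ 0.0266

N = 2850; stratum weights W_h = N_h/N.
p̂_st = Σ W_h p̂_h = (1300·0.297 + 300·0.265 + 225·0.881 + 1025·0.303)/2850 = 0.34189
V̂(p̂_st) = Σ W_h² p̂_h(1−p̂_h)/(n_h−1):
  stratum A: (1300/2850)²·0.297·0.703/110 = 0.000394926
  stratum B: (300/2850)²·0.265·0.735/33 = 6.53991e-05
  stratum C: (225/2850)²·0.881·0.119/41 = 1.59373e-05
  stratum D: (1025/2850)²·0.303·0.697/118 = 0.0002315
V̂(p̂_st) = 0.000707763; SE = √V̂ = 0.0266038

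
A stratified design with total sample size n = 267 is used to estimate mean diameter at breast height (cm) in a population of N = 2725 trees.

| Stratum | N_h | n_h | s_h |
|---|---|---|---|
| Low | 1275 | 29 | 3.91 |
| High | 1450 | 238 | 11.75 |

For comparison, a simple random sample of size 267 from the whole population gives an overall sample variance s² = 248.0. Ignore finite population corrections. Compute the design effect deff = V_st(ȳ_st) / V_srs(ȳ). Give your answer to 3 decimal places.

deff ≈ 0.301

V̂(ȳ_st) = Σ W_h² s_h²/n_h, with W_h = N_h/N and N = 2725:
  stratum Low: (1275/2725)²·3.91²/29 = 0.11541
  stratum High: (1450/2725)²·11.75²/238 = 0.164249
V_st = 0.279658
V_srs = s²/n = 248.0/267 = 0.928839
deff = V_st / V_srs = 0.279658/0.928839 = 0.3011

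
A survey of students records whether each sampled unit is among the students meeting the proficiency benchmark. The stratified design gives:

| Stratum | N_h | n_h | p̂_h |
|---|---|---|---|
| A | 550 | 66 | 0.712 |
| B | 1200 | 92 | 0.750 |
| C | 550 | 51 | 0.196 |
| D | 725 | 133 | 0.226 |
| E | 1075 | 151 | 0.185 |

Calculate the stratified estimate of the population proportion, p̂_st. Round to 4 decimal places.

p̂_st ≈ 0.4298

N = 4100; stratum weights W_h = N_h/N.
p̂_st = Σ W_h p̂_h = (550·0.712 + 1200·0.750 + 550·0.196 + 725·0.226 + 1075·0.185)/4100 = 0.42979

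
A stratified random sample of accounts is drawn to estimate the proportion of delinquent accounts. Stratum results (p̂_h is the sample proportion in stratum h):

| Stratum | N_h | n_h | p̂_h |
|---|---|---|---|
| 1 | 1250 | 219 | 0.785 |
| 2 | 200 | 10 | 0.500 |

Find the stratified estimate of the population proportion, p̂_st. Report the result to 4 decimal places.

N = 1450; stratum weights W_h = N_h/N.
p̂_st = Σ W_h p̂_h = (1250·0.785 + 200·0.500)/1450 = 0.74569

p̂_st ≈ 0.7457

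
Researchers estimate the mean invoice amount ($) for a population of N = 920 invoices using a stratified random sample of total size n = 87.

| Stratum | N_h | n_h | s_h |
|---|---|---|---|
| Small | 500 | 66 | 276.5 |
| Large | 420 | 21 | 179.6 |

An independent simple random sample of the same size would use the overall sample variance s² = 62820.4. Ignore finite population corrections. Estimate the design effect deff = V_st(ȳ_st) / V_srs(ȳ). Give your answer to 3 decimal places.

V̂(ȳ_st) = Σ W_h² s_h²/n_h, with W_h = N_h/N and N = 920:
  stratum Small: (500/920)²·276.5²/66 = 342.145
  stratum Large: (420/920)²·179.6²/21 = 320.123
V_st = 662.268
V_srs = s²/n = 62820.4/87 = 722.074
deff = V_st / V_srs = 662.268/722.074 = 0.9172

deff ≈ 0.917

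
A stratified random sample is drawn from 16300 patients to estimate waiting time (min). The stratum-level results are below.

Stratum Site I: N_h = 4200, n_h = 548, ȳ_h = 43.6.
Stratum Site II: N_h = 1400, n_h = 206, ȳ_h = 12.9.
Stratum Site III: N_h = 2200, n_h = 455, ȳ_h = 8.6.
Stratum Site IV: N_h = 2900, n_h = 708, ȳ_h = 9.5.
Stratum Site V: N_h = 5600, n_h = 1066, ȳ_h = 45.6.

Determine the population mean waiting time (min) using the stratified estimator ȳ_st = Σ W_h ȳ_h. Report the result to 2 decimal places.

N = Σ N_h = 16300. Stratum weights W_h = N_h/N.
ȳ_st = (4200·43.6 + 1400·12.9 + 2200·8.6 + 2900·9.5 + 5600·45.6) / 16300 = 30.8595

ȳ_st ≈ 30.86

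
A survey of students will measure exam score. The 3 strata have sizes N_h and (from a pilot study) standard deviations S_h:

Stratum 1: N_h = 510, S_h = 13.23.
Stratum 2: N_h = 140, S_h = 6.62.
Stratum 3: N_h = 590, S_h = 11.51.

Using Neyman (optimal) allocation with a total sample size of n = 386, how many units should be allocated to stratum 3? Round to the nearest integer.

Neyman allocation: n_h = n · N_h S_h / Σ N_i S_i, with n = 386.
  stratum 1: N_h·S_h = 510·13.23 = 6747.30
  stratum 2: N_h·S_h = 140·6.62 = 926.80
  stratum 3: N_h·S_h = 590·11.51 = 6790.90
Σ N_h S_h = 14465.00
n for stratum 3 = 386·6790.90/14465.00 = 181.216 → 181

181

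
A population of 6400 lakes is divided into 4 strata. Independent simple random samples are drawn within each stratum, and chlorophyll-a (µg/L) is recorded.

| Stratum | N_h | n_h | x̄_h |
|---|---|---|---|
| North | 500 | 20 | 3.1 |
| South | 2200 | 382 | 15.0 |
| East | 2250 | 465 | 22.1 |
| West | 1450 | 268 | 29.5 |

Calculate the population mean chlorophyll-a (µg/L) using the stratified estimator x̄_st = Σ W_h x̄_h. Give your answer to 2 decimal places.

N = Σ N_h = 6400. Stratum weights W_h = N_h/N.
x̄_st = (500·3.1 + 2200·15.0 + 2250·22.1 + 1450·29.5) / 6400 = 19.8516

x̄_st ≈ 19.85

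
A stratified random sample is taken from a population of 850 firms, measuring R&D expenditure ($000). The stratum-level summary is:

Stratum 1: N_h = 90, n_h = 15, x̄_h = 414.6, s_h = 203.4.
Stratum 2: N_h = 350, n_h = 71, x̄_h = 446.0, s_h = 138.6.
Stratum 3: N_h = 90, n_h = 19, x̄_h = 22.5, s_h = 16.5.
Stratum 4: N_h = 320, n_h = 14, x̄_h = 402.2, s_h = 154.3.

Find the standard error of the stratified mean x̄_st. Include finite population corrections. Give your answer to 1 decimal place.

SE(x̄_st) ≈ 17.1

V̂(x̄_st) = Σ W_h² (1 − n_h/N_h) s_h²/n_h, with W_h = N_h/N and N = 850:
  stratum 1: (90/850)²·(1 − 15/90)·203.4²/15 = 25.7678
  stratum 2: (350/850)²·(1 − 71/350)·138.6²/71 = 36.5681
  stratum 3: (90/850)²·(1 − 19/90)·16.5²/19 = 0.126729
  stratum 4: (320/850)²·(1 − 14/320)·154.3²/14 = 230.482
V̂(x̄_st) = 292.945
SE(x̄_st) = √292.945 = 17.1156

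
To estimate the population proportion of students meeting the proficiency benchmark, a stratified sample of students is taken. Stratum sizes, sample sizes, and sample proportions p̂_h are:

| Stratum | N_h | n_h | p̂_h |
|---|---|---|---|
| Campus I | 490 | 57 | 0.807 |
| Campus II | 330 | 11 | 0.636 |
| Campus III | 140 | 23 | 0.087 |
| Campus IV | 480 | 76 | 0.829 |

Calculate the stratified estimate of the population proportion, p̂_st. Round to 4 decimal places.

p̂_st ≈ 0.7051

N = 1440; stratum weights W_h = N_h/N.
p̂_st = Σ W_h p̂_h = (490·0.807 + 330·0.636 + 140·0.087 + 480·0.829)/1440 = 0.70515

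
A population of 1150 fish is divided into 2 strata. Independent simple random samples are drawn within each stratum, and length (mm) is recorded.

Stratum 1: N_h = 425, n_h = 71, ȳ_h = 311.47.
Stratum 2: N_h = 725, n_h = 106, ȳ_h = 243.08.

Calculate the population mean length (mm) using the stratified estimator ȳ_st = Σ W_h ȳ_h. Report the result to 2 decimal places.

ȳ_st ≈ 268.35

N = Σ N_h = 1150. Stratum weights W_h = N_h/N.
ȳ_st = (425·311.47 + 725·243.08) / 1150 = 268.3546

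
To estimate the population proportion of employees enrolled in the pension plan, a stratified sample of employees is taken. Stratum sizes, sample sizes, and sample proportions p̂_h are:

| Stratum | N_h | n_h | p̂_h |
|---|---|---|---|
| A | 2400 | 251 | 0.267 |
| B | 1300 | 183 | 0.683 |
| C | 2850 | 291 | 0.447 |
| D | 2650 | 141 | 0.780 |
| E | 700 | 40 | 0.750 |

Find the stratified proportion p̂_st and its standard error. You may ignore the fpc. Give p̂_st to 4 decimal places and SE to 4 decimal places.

p̂_st ≈ 0.5449, SE ≈ 0.0158

N = 9900; stratum weights W_h = N_h/N.
p̂_st = Σ W_h p̂_h = (2400·0.267 + 1300·0.683 + 2850·0.447 + 2650·0.780 + 700·0.750)/9900 = 0.54491
V̂(p̂_st) = Σ W_h² p̂_h(1−p̂_h)/(n_h−1):
  stratum A: (2400/9900)²·0.267·0.733/250 = 4.60074e-05
  stratum B: (1300/9900)²·0.683·0.317/182 = 2.05128e-05
  stratum C: (2850/9900)²·0.447·0.553/290 = 7.06405e-05
  stratum D: (2650/9900)²·0.780·0.220/140 = 8.78235e-05
  stratum E: (700/9900)²·0.750·0.250/39 = 2.4036e-05
V̂(p̂_st) = 0.00024902; SE = √V̂ = 0.0157804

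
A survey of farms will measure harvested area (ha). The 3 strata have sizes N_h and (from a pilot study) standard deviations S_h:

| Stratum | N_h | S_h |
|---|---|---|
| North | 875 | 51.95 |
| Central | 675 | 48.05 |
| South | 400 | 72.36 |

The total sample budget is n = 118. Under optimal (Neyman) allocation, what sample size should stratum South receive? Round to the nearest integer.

32

Neyman allocation: n_h = n · N_h S_h / Σ N_i S_i, with n = 118.
  stratum North: N_h·S_h = 875·51.95 = 45456.25
  stratum Central: N_h·S_h = 675·48.05 = 32433.75
  stratum South: N_h·S_h = 400·72.36 = 28944.00
Σ N_h S_h = 106834.00
n for stratum South = 118·28944.00/106834.00 = 31.969 → 32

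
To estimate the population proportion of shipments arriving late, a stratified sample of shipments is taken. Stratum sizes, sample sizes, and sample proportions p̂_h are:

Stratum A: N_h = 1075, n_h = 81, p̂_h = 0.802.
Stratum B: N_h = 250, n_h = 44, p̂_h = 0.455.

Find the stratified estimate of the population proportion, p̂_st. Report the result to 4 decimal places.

N = 1325; stratum weights W_h = N_h/N.
p̂_st = Σ W_h p̂_h = (1075·0.802 + 250·0.455)/1325 = 0.73653

p̂_st ≈ 0.7365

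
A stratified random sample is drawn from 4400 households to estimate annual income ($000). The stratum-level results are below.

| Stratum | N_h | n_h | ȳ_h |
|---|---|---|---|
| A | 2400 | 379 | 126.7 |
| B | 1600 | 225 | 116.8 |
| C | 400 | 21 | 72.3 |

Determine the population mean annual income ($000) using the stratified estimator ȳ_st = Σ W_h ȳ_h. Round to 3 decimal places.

N = Σ N_h = 4400. Stratum weights W_h = N_h/N.
ȳ_st = (2400·126.7 + 1600·116.8 + 400·72.3) / 4400 = 118.15455

ȳ_st ≈ 118.155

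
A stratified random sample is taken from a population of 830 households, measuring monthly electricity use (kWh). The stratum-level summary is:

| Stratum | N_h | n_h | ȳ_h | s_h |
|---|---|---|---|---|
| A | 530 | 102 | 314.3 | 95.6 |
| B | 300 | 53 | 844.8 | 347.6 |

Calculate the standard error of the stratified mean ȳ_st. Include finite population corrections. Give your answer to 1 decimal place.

SE(ȳ_st) ≈ 16.6

V̂(ȳ_st) = Σ W_h² (1 − n_h/N_h) s_h²/n_h, with W_h = N_h/N and N = 830:
  stratum A: (530/830)²·(1 − 102/530)·95.6²/102 = 29.5039
  stratum B: (300/830)²·(1 − 53/300)·347.6²/53 = 245.214
V̂(ȳ_st) = 274.718
SE(ȳ_st) = √274.718 = 16.5746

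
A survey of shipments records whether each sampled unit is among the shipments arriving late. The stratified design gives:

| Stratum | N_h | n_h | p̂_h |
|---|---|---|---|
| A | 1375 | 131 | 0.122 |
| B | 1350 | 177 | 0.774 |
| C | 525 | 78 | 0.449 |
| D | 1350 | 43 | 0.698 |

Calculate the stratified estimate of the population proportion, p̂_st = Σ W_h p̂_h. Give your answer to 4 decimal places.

N = 4600; stratum weights W_h = N_h/N.
p̂_st = Σ W_h p̂_h = (1375·0.122 + 1350·0.774 + 525·0.449 + 1350·0.698)/4600 = 0.51971

p̂_st ≈ 0.5197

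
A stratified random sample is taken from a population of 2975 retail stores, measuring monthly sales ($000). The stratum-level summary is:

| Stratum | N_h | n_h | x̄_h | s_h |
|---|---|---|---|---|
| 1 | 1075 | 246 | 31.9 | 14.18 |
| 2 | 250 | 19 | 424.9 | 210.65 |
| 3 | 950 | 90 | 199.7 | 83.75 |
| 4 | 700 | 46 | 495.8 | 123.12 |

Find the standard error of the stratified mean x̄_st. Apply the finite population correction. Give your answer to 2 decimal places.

V̂(x̄_st) = Σ W_h² (1 − n_h/N_h) s_h²/n_h, with W_h = N_h/N and N = 2975:
  stratum 1: (1075/2975)²·(1 − 246/1075)·14.18²/246 = 0.0823012
  stratum 2: (250/2975)²·(1 − 19/250)·210.65²/19 = 15.2387
  stratum 3: (950/2975)²·(1 − 90/950)·83.75²/90 = 7.19408
  stratum 4: (700/2975)²·(1 − 46/700)·123.12²/46 = 17.0452
V̂(x̄_st) = 39.5602
SE(x̄_st) = √39.5602 = 6.28969

SE(x̄_st) ≈ 6.29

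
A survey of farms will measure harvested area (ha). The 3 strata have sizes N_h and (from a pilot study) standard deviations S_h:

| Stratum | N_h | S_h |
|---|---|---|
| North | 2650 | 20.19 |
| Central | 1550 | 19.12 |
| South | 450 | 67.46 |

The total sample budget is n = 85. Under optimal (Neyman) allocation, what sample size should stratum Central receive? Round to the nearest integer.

Neyman allocation: n_h = n · N_h S_h / Σ N_i S_i, with n = 85.
  stratum North: N_h·S_h = 2650·20.19 = 53503.50
  stratum Central: N_h·S_h = 1550·19.12 = 29636.00
  stratum South: N_h·S_h = 450·67.46 = 30357.00
Σ N_h S_h = 113496.50
n for stratum Central = 85·29636.00/113496.50 = 22.195 → 22

22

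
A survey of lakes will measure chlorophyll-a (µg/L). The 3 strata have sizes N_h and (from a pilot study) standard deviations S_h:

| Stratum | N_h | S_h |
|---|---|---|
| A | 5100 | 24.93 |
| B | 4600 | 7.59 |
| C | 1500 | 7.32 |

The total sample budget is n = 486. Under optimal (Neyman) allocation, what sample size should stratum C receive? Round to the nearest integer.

Neyman allocation: n_h = n · N_h S_h / Σ N_i S_i, with n = 486.
  stratum A: N_h·S_h = 5100·24.93 = 127143.00
  stratum B: N_h·S_h = 4600·7.59 = 34914.00
  stratum C: N_h·S_h = 1500·7.32 = 10980.00
Σ N_h S_h = 173037.00
n for stratum C = 486·10980.00/173037.00 = 30.839 → 31

31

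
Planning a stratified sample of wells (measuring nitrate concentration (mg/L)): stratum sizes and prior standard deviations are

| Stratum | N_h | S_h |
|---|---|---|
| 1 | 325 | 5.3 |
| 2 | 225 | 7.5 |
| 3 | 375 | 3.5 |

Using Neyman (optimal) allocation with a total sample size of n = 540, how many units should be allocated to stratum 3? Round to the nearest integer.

150

Neyman allocation: n_h = n · N_h S_h / Σ N_i S_i, with n = 540.
  stratum 1: N_h·S_h = 325·5.3 = 1722.50
  stratum 2: N_h·S_h = 225·7.5 = 1687.50
  stratum 3: N_h·S_h = 375·3.5 = 1312.50
Σ N_h S_h = 4722.50
n for stratum 3 = 540·1312.50/4722.50 = 150.079 → 150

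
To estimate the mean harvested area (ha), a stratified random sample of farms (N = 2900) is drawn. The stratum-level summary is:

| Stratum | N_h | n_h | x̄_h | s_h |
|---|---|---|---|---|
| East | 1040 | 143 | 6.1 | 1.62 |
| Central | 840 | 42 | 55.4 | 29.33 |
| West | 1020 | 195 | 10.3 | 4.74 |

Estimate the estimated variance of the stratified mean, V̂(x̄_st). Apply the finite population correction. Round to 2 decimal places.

V̂(x̄_st) ≈ 1.65

V̂(x̄_st) = Σ W_h² (1 − n_h/N_h) s_h²/n_h, with W_h = N_h/N and N = 2900:
  stratum East: (1040/2900)²·(1 − 143/1040)·1.62²/143 = 0.00203575
  stratum Central: (840/2900)²·(1 − 42/840)·29.33²/42 = 1.63253
  stratum West: (1020/2900)²·(1 − 195/1020)·4.74²/195 = 0.0115287
V̂(x̄_st) = 1.64609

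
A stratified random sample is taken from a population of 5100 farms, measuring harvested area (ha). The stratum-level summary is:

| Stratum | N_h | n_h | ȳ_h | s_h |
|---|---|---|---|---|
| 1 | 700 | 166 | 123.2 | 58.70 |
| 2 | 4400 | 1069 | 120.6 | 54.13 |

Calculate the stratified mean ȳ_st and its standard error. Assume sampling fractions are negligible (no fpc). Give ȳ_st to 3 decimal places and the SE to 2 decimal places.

ȳ_st ≈ 120.957, SE ≈ 1.56

ȳ_st = Σ W_h ȳ_h = (700·123.2 + 4400·120.6)/5100 = 120.95686
V̂(ȳ_st) = Σ W_h² s_h²/n_h, with W_h = N_h/N and N = 5100:
  stratum 1: (700/5100)²·58.70²/166 = 0.391042
  stratum 2: (4400/5100)²·54.13²/1069 = 2.04016
V̂(ȳ_st) = 2.4312
SE(ȳ_st) = √2.4312 = 1.55923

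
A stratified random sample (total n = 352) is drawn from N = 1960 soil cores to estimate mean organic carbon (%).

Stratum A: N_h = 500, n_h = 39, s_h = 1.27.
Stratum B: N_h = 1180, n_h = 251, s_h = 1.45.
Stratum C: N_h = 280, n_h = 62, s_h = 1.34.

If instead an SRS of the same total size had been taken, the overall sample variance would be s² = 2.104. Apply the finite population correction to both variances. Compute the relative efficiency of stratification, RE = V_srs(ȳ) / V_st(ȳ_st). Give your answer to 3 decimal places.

RE ≈ 0.920

V̂(ȳ_st) = Σ W_h² (1 − n_h/N_h) s_h²/n_h, with W_h = N_h/N and N = 1960:
  stratum A: (500/1960)²·(1 − 39/500)·1.27²/39 = 0.00248143
  stratum B: (1180/1960)²·(1 − 251/1180)·1.45²/251 = 0.00239027
  stratum C: (280/1960)²·(1 − 62/280)·1.34²/62 = 0.000460172
V_st = 0.00533187
V_srs = (1 − 352/1960)·2.104/352 = 0.0049038
Relative efficiency = V_srs / V_st = 0.0049038/0.00533187 = 0.9197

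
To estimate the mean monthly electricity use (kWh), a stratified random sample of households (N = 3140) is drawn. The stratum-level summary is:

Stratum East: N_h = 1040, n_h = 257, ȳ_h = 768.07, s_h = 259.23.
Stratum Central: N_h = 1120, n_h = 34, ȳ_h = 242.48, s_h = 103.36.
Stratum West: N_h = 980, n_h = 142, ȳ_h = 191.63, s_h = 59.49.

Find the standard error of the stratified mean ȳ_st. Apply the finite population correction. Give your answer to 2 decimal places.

SE(ȳ_st) ≈ 7.90

V̂(ȳ_st) = Σ W_h² (1 − n_h/N_h) s_h²/n_h, with W_h = N_h/N and N = 3140:
  stratum East: (1040/3140)²·(1 − 257/1040)·259.23²/257 = 21.596
  stratum Central: (1120/3140)²·(1 − 34/1120)·103.36²/34 = 38.7628
  stratum West: (980/3140)²·(1 − 142/980)·59.49²/142 = 2.07592
V̂(ȳ_st) = 62.4347
SE(ȳ_st) = √62.4347 = 7.90156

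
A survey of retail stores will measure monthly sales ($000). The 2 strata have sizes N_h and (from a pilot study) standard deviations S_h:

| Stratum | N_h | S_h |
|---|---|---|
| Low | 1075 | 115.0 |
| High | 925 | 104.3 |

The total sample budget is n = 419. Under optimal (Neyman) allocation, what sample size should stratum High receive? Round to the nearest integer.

Neyman allocation: n_h = n · N_h S_h / Σ N_i S_i, with n = 419.
  stratum Low: N_h·S_h = 1075·115.0 = 123625.00
  stratum High: N_h·S_h = 925·104.3 = 96477.50
Σ N_h S_h = 220102.50
n for stratum High = 419·96477.50/220102.50 = 183.660 → 184

184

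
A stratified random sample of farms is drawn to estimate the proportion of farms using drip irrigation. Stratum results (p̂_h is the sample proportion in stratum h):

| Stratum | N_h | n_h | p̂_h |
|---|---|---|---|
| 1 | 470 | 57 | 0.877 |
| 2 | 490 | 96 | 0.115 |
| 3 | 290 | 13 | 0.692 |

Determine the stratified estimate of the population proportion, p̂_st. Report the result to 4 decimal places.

N = 1250; stratum weights W_h = N_h/N.
p̂_st = Σ W_h p̂_h = (470·0.877 + 490·0.115 + 290·0.692)/1250 = 0.53538

p̂_st ≈ 0.5354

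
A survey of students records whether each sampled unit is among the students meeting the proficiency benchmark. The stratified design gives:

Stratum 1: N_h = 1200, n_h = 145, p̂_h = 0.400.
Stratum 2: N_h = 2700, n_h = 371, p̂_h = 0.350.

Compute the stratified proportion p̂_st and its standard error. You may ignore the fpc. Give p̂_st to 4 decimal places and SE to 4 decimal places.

p̂_st ≈ 0.3654, SE ≈ 0.0213

N = 3900; stratum weights W_h = N_h/N.
p̂_st = Σ W_h p̂_h = (1200·0.400 + 2700·0.350)/3900 = 0.36538
V̂(p̂_st) = Σ W_h² p̂_h(1−p̂_h)/(n_h−1):
  stratum 1: (1200/3900)²·0.400·0.600/144 = 0.000157791
  stratum 2: (2700/3900)²·0.350·0.650/370 = 0.000294699
V̂(p̂_st) = 0.000452489; SE = √V̂ = 0.0212718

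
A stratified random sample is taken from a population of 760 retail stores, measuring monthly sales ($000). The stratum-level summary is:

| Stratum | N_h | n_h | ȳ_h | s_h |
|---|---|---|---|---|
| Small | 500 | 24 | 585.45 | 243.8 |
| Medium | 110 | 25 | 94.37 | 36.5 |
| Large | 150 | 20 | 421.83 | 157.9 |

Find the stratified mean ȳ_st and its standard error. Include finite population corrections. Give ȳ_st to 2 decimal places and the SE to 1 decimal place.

ȳ_st = Σ W_h ȳ_h = (500·585.45 + 110·94.37 + 150·421.83)/760 = 482.07921
V̂(ȳ_st) = Σ W_h² (1 − n_h/N_h) s_h²/n_h, with W_h = N_h/N and N = 760:
  stratum Small: (500/760)²·(1 − 24/500)·243.8²/24 = 1020.48
  stratum Medium: (110/760)²·(1 − 25/110)·36.5²/25 = 0.862641
  stratum Large: (150/760)²·(1 − 20/150)·157.9²/20 = 42.0864
V̂(ȳ_st) = 1063.43
SE(ȳ_st) = √1063.43 = 32.6103

ȳ_st ≈ 482.08, SE ≈ 32.6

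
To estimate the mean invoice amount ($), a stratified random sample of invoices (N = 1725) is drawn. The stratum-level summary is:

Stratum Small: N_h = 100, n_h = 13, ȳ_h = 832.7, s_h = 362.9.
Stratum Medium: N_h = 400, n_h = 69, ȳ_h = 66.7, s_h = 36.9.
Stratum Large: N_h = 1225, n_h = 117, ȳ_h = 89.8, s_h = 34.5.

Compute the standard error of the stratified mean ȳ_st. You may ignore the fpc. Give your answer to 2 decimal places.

SE(ȳ_st) ≈ 6.34

V̂(ȳ_st) = Σ W_h² s_h²/n_h, with W_h = N_h/N and N = 1725:
  stratum Small: (100/1725)²·362.9²/13 = 34.0449
  stratum Medium: (400/1725)²·36.9²/69 = 1.06107
  stratum Large: (1225/1725)²·34.5²/117 = 5.13034
V̂(ȳ_st) = 40.2363
SE(ȳ_st) = √40.2363 = 6.34321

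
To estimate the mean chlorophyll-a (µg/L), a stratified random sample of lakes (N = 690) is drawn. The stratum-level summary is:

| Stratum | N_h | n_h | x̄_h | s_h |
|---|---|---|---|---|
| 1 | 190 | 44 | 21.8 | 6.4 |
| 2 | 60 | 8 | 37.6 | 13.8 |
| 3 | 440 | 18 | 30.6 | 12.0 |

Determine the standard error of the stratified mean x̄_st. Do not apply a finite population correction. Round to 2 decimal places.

SE(x̄_st) ≈ 1.87

V̂(x̄_st) = Σ W_h² s_h²/n_h, with W_h = N_h/N and N = 690:
  stratum 1: (190/690)²·6.4²/44 = 0.0705856
  stratum 2: (60/690)²·13.8²/8 = 0.18
  stratum 3: (440/690)²·12.0²/18 = 3.2531
V̂(x̄_st) = 3.50368
SE(x̄_st) = √3.50368 = 1.87181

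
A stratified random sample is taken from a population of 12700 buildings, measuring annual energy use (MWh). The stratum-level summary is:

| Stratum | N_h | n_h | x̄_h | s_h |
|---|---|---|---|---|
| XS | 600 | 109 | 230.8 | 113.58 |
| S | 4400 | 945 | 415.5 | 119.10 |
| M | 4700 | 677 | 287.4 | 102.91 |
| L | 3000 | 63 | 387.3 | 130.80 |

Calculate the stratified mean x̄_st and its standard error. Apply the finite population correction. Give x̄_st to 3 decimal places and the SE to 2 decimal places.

x̄_st ≈ 352.706, SE ≈ 4.28

x̄_st = Σ W_h x̄_h = (600·230.8 + 4400·415.5 + 4700·287.4 + 3000·387.3)/12700 = 352.70551
V̂(x̄_st) = Σ W_h² (1 − n_h/N_h) s_h²/n_h, with W_h = N_h/N and N = 12700:
  stratum XS: (600/12700)²·(1 − 109/600)·113.58²/109 = 0.216174
  stratum S: (4400/12700)²·(1 − 945/4400)·119.10²/945 = 1.41477
  stratum M: (4700/12700)²·(1 − 677/4700)·102.91²/677 = 1.83386
  stratum L: (3000/12700)²·(1 − 63/3000)·130.80²/63 = 14.8352
V̂(x̄_st) = 18.3
SE(x̄_st) = √18.3 = 4.27785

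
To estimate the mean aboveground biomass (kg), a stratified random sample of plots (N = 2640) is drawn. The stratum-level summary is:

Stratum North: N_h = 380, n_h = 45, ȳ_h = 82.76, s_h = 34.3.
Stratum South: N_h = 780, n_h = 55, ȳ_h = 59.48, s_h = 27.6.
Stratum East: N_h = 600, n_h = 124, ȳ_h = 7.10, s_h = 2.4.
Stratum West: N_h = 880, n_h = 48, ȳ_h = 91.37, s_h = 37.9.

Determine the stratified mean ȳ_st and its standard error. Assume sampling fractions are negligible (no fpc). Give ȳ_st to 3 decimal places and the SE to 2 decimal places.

ȳ_st = Σ W_h ȳ_h = (380·82.76 + 780·59.48 + 600·7.10 + 880·91.37)/2640 = 61.55636
V̂(ȳ_st) = Σ W_h² s_h²/n_h, with W_h = N_h/N and N = 2640:
  stratum North: (380/2640)²·34.3²/45 = 0.54167
  stratum South: (780/2640)²·27.6²/55 = 1.20903
  stratum East: (600/2640)²·2.4²/124 = 0.00239936
  stratum West: (880/2640)²·37.9²/48 = 3.32502
V̂(ȳ_st) = 5.07812
SE(ȳ_st) = √5.07812 = 2.25347

ȳ_st ≈ 61.556, SE ≈ 2.25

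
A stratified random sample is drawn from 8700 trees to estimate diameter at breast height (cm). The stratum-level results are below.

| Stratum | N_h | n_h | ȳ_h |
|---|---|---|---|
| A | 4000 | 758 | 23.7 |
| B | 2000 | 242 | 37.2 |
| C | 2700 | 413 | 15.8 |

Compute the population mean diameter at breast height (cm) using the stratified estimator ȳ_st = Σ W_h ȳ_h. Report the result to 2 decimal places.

N = Σ N_h = 8700. Stratum weights W_h = N_h/N.
ȳ_st = (4000·23.7 + 2000·37.2 + 2700·15.8) / 8700 = 24.3517

ȳ_st ≈ 24.35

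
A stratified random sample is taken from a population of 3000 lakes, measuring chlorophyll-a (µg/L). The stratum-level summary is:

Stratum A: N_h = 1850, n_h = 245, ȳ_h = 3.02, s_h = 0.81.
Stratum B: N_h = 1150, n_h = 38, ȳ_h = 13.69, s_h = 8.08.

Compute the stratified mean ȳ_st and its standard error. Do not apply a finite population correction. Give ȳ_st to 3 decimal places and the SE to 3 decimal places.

ȳ_st = Σ W_h ȳ_h = (1850·3.02 + 1150·13.69)/3000 = 7.11017
V̂(ȳ_st) = Σ W_h² s_h²/n_h, with W_h = N_h/N and N = 3000:
  stratum A: (1850/3000)²·0.81²/245 = 0.00101837
  stratum B: (1150/3000)²·8.08²/38 = 0.25246
V̂(ȳ_st) = 0.253478
SE(ȳ_st) = √0.253478 = 0.503466

ȳ_st ≈ 7.110, SE ≈ 0.503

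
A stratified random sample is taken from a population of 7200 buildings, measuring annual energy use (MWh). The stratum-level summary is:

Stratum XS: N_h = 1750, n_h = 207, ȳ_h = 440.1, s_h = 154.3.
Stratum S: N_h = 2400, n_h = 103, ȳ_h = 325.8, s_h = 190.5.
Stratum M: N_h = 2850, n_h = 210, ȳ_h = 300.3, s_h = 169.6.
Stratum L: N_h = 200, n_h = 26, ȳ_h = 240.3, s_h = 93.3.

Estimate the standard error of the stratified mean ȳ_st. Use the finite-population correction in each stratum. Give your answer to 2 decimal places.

SE(ȳ_st) ≈ 7.97

V̂(ȳ_st) = Σ W_h² (1 − n_h/N_h) s_h²/n_h, with W_h = N_h/N and N = 7200:
  stratum XS: (1750/7200)²·(1 − 207/1750)·154.3²/207 = 5.99102
  stratum S: (2400/7200)²·(1 − 103/2400)·190.5²/103 = 37.468
  stratum M: (2850/7200)²·(1 − 210/2850)·169.6²/210 = 19.88
  stratum L: (200/7200)²·(1 − 26/200)·93.3²/26 = 0.224752
V̂(ȳ_st) = 63.5637
SE(ȳ_st) = √63.5637 = 7.97269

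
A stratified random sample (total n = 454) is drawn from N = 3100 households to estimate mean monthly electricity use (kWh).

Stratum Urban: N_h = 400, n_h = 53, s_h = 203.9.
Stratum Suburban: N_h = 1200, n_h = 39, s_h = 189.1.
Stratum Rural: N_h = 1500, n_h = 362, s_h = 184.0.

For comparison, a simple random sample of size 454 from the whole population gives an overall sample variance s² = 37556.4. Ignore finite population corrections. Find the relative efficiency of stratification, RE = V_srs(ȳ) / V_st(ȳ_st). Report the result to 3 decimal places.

V̂(ȳ_st) = Σ W_h² s_h²/n_h, with W_h = N_h/N and N = 3100:
  stratum Urban: (400/3100)²·203.9²/53 = 13.0604
  stratum Suburban: (1200/3100)²·189.1²/39 = 137.391
  stratum Rural: (1500/3100)²·184.0²/362 = 21.8971
V_st = 172.348
V_srs = s²/n = 37556.4/454 = 82.7233
Relative efficiency = V_srs / V_st = 82.7233/172.348 = 0.4800

RE ≈ 0.480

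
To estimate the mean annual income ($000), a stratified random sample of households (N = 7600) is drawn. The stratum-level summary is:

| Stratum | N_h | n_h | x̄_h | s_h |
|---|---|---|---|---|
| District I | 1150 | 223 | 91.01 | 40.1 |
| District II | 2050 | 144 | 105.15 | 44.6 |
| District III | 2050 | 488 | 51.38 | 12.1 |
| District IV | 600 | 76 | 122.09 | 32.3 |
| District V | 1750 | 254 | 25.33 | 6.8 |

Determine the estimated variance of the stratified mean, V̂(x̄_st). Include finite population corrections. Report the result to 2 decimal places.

V̂(x̄_st) ≈ 1.17

V̂(x̄_st) = Σ W_h² (1 − n_h/N_h) s_h²/n_h, with W_h = N_h/N and N = 7600:
  stratum District I: (1150/7600)²·(1 − 223/1150)·40.1²/223 = 0.133087
  stratum District II: (2050/7600)²·(1 − 144/2050)·44.6²/144 = 0.934452
  stratum District III: (2050/7600)²·(1 − 488/2050)·12.1²/488 = 0.0166325
  stratum District IV: (600/7600)²·(1 − 76/600)·32.3²/76 = 0.0747217
  stratum District V: (1750/7600)²·(1 − 254/1750)·6.8²/254 = 0.00825138
V̂(x̄_st) = 1.16714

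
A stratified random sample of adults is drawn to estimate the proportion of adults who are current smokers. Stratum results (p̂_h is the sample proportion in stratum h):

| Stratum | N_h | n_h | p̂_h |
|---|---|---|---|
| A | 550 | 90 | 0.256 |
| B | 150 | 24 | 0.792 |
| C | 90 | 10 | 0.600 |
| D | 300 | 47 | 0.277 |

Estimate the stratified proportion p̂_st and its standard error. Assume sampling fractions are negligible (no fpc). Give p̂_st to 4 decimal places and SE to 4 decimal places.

p̂_st ≈ 0.3639, SE ≈ 0.0345

N = 1090; stratum weights W_h = N_h/N.
p̂_st = Σ W_h p̂_h = (550·0.256 + 150·0.792 + 90·0.600 + 300·0.277)/1090 = 0.36394
V̂(p̂_st) = Σ W_h² p̂_h(1−p̂_h)/(n_h−1):
  stratum A: (550/1090)²·0.256·0.744/89 = 0.000544873
  stratum B: (150/1090)²·0.792·0.208/23 = 0.000135641
  stratum C: (90/1090)²·0.600·0.400/9 = 0.000181803
  stratum D: (300/1090)²·0.277·0.723/46 = 0.000329799
V̂(p̂_st) = 0.00119212; SE = √V̂ = 0.034527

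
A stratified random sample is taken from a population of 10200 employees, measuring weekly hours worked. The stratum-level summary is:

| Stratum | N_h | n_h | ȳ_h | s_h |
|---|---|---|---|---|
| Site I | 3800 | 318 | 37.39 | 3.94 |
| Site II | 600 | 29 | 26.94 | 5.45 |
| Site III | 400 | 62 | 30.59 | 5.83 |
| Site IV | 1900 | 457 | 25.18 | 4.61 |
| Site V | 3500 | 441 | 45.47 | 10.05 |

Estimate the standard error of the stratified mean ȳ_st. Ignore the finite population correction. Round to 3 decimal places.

V̂(ȳ_st) = Σ W_h² s_h²/n_h, with W_h = N_h/N and N = 10200:
  stratum Site I: (3800/10200)²·3.94²/318 = 0.00677536
  stratum Site II: (600/10200)²·5.45²/29 = 0.00354403
  stratum Site III: (400/10200)²·5.83²/62 = 0.000843073
  stratum Site IV: (1900/10200)²·4.61²/457 = 0.00161359
  stratum Site V: (3500/10200)²·10.05²/441 = 0.0269668
V̂(ȳ_st) = 0.0397428
SE(ȳ_st) = √0.0397428 = 0.199356

SE(ȳ_st) ≈ 0.199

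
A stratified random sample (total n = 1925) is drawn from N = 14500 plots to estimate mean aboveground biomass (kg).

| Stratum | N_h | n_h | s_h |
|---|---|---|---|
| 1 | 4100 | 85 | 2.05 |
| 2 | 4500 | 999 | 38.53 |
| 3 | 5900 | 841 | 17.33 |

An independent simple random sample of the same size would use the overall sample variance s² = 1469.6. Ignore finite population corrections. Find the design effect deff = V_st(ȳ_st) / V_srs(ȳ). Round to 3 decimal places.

V̂(ȳ_st) = Σ W_h² s_h²/n_h, with W_h = N_h/N and N = 14500:
  stratum 1: (4100/14500)²·2.05²/85 = 0.00395294
  stratum 2: (4500/14500)²·38.53²/999 = 0.143127
  stratum 3: (5900/14500)²·17.33²/841 = 0.0591247
V_st = 0.206205
V_srs = s²/n = 1469.6/1925 = 0.763429
deff = V_st / V_srs = 0.206205/0.763429 = 0.2701

deff ≈ 0.270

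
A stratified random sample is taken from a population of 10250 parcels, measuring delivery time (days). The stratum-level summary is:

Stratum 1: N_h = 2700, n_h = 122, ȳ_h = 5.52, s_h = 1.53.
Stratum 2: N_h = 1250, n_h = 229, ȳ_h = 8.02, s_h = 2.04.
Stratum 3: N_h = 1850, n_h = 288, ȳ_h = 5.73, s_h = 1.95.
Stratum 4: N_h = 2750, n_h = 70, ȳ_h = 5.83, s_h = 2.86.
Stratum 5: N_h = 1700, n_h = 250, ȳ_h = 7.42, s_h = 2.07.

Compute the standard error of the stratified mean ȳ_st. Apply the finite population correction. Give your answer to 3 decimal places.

V̂(ȳ_st) = Σ W_h² (1 − n_h/N_h) s_h²/n_h, with W_h = N_h/N and N = 10250:
  stratum 1: (2700/10250)²·(1 − 122/2700)·1.53²/122 = 0.00127122
  stratum 2: (1250/10250)²·(1 − 229/1250)·2.04²/229 = 0.000220756
  stratum 3: (1850/10250)²·(1 − 288/1850)·1.95²/288 = 0.000363146
  stratum 4: (2750/10250)²·(1 − 70/2750)·2.86²/70 = 0.00819698
  stratum 5: (1700/10250)²·(1 − 250/1700)·2.07²/250 = 0.000402133
V̂(ȳ_st) = 0.0104542
SE(ȳ_st) = √0.0104542 = 0.102246

SE(ȳ_st) ≈ 0.102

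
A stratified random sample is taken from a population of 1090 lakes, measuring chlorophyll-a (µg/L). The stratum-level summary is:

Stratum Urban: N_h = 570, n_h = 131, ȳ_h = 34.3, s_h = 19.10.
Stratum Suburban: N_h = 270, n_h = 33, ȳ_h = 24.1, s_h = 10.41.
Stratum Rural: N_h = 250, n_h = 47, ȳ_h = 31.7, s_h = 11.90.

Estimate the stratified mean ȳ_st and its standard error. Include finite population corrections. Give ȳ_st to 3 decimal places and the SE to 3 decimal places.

ȳ_st ≈ 31.177, SE ≈ 0.945

ȳ_st = Σ W_h ȳ_h = (570·34.3 + 270·24.1 + 250·31.7)/1090 = 31.17706
V̂(ȳ_st) = Σ W_h² (1 − n_h/N_h) s_h²/n_h, with W_h = N_h/N and N = 1090:
  stratum Urban: (570/1090)²·(1 − 131/570)·19.10²/131 = 0.586519
  stratum Suburban: (270/1090)²·(1 − 33/270)·10.41²/33 = 0.176867
  stratum Rural: (250/1090)²·(1 − 47/250)·11.90²/47 = 0.1287
V̂(ȳ_st) = 0.892086
SE(ȳ_st) = √0.892086 = 0.944503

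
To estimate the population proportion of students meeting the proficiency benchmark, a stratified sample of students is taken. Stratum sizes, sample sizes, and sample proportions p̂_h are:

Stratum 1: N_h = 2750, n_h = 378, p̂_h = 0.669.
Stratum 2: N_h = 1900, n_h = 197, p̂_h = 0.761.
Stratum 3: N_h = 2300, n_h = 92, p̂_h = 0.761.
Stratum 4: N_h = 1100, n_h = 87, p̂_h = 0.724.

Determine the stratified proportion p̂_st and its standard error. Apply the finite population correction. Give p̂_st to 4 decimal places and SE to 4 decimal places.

p̂_st ≈ 0.7245, SE ≈ 0.0174

N = 8050; stratum weights W_h = N_h/N.
p̂_st = Σ W_h p̂_h = (2750·0.669 + 1900·0.761 + 2300·0.761 + 1100·0.724)/8050 = 0.72452
V̂(p̂_st) = Σ W_h² (1 − n_h/N_h) p̂_h(1−p̂_h)/(n_h−1):
  stratum 1: (2750/8050)²·(1 − 378/2750)·0.669·0.331/377 = 5.91246e-05
  stratum 2: (1900/8050)²·(1 − 197/1900)·0.761·0.239/196 = 4.63343e-05
  stratum 3: (2300/8050)²·(1 − 92/2300)·0.761·0.239/91 = 0.00015663
  stratum 4: (1100/8050)²·(1 − 87/1100)·0.724·0.276/86 = 3.99539e-05
V̂(p̂_st) = 0.000302043; SE = √V̂ = 0.0173794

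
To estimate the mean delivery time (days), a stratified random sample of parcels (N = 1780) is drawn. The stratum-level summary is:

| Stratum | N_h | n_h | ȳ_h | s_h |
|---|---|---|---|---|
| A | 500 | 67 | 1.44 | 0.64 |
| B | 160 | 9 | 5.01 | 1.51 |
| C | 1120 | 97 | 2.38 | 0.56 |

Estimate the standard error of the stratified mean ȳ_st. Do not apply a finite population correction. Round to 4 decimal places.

V̂(ȳ_st) = Σ W_h² s_h²/n_h, with W_h = N_h/N and N = 1780:
  stratum A: (500/1780)²·0.64²/67 = 0.000482375
  stratum B: (160/1780)²·1.51²/9 = 0.00204697
  stratum C: (1120/1780)²·0.56²/97 = 0.00127997
V̂(ȳ_st) = 0.00380932
SE(ȳ_st) = √0.00380932 = 0.0617197

SE(ȳ_st) ≈ 0.0617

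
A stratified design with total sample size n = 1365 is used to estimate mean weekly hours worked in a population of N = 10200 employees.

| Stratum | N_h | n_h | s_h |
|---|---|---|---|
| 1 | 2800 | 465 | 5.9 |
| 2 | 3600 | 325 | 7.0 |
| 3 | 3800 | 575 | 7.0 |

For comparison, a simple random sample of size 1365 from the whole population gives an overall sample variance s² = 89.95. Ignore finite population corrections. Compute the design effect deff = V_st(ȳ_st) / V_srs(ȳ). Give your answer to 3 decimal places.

deff ≈ 0.550

V̂(ȳ_st) = Σ W_h² s_h²/n_h, with W_h = N_h/N and N = 10200:
  stratum 1: (2800/10200)²·5.9²/465 = 0.00564114
  stratum 2: (3600/10200)²·7.0²/325 = 0.0187809
  stratum 3: (3800/10200)²·7.0²/575 = 0.0118276
V_st = 0.0362496
V_srs = s²/n = 89.95/1365 = 0.0658974
deff = V_st / V_srs = 0.0362496/0.0658974 = 0.5501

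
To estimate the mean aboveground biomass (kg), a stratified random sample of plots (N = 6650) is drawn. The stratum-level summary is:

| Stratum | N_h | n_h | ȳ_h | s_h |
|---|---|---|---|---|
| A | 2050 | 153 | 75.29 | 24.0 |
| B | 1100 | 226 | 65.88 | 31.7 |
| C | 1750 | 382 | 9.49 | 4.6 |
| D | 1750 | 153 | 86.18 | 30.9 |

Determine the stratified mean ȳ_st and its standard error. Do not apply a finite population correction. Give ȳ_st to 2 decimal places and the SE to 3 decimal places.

ȳ_st ≈ 59.28, SE ≈ 0.957

ȳ_st = Σ W_h ȳ_h = (2050·75.29 + 1100·65.88 + 1750·9.49 + 1750·86.18)/6650 = 59.28346
V̂(ȳ_st) = Σ W_h² s_h²/n_h, with W_h = N_h/N and N = 6650:
  stratum A: (2050/6650)²·24.0²/153 = 0.357763
  stratum B: (1100/6650)²·31.7²/226 = 0.121661
  stratum C: (1750/6650)²·4.6²/382 = 0.00383606
  stratum D: (1750/6650)²·30.9²/153 = 0.432174
V̂(ȳ_st) = 0.915434
SE(ȳ_st) = √0.915434 = 0.956783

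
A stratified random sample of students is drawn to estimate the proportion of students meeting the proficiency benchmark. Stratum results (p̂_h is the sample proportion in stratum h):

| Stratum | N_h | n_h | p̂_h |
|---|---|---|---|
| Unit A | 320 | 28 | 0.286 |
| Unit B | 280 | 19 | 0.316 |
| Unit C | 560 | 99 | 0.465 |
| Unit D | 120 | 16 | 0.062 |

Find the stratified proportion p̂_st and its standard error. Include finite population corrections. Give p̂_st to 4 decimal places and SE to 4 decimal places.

p̂_st ≈ 0.3499, SE ≈ 0.0374

N = 1280; stratum weights W_h = N_h/N.
p̂_st = Σ W_h p̂_h = (320·0.286 + 280·0.316 + 560·0.465 + 120·0.062)/1280 = 0.34988
V̂(p̂_st) = Σ W_h² (1 − n_h/N_h) p̂_h(1−p̂_h)/(n_h−1):
  stratum Unit A: (320/1280)²·(1 − 28/320)·0.286·0.714/27 = 0.000431334
  stratum Unit B: (280/1280)²·(1 − 19/280)·0.316·0.684/18 = 0.000535611
  stratum Unit C: (560/1280)²·(1 − 99/560)·0.465·0.535/98 = 0.00039999
  stratum Unit D: (120/1280)²·(1 − 16/120)·0.062·0.938/15 = 2.95323e-05
V̂(p̂_st) = 0.00139647; SE = √V̂ = 0.0373693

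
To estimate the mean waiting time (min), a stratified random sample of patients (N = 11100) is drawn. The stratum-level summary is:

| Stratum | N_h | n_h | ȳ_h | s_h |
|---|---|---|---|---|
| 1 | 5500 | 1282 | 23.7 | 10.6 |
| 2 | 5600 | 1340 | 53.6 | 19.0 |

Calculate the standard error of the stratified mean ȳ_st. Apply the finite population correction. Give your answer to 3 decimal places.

SE(ȳ_st) ≈ 0.262

V̂(ȳ_st) = Σ W_h² (1 − n_h/N_h) s_h²/n_h, with W_h = N_h/N and N = 11100:
  stratum 1: (5500/11100)²·(1 − 1282/5500)·10.6²/1282 = 0.0165024
  stratum 2: (5600/11100)²·(1 − 1340/5600)·19.0²/1340 = 0.052162
V̂(ȳ_st) = 0.0686644
SE(ȳ_st) = √0.0686644 = 0.262039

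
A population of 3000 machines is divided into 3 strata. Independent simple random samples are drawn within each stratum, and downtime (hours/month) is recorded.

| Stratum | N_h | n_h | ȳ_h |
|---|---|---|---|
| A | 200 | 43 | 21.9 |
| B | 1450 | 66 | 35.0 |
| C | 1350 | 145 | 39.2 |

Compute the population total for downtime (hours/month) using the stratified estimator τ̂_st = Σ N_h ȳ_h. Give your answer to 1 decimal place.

τ̂_st ≈ 108050.0

τ̂_st = Σ N_h ȳ_h = 200·21.9 + 1450·35.0 + 1350·39.2 = 108050.0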